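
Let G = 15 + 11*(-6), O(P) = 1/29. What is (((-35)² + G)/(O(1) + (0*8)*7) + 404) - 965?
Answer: 33485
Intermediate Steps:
O(P) = 1/29
G = -51 (G = 15 - 66 = -51)
(((-35)² + G)/(O(1) + (0*8)*7) + 404) - 965 = (((-35)² - 51)/(1/29 + (0*8)*7) + 404) - 965 = ((1225 - 51)/(1/29 + 0*7) + 404) - 965 = (1174/(1/29 + 0) + 404) - 965 = (1174/(1/29) + 404) - 965 = (1174*29 + 404) - 965 = (34046 + 404) - 965 = 34450 - 965 = 33485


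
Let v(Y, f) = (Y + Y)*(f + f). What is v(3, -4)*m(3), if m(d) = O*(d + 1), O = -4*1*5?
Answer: 3840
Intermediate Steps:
O = -20 (O = -4*5 = -20)
v(Y, f) = 4*Y*f (v(Y, f) = (2*Y)*(2*f) = 4*Y*f)
m(d) = -20 - 20*d (m(d) = -20*(d + 1) = -20*(1 + d) = -20 - 20*d)
v(3, -4)*m(3) = (4*3*(-4))*(-20 - 20*3) = -48*(-20 - 60) = -48*(-80) = 3840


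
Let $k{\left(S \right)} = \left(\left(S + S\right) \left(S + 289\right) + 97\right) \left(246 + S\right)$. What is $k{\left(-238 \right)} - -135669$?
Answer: $-57763$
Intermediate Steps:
$k{\left(S \right)} = \left(97 + 2 S \left(289 + S\right)\right) \left(246 + S\right)$ ($k{\left(S \right)} = \left(2 S \left(289 + S\right) + 97\right) \left(246 + S\right) = \left(97 + 2 S \left(289 + S\right)\right) \left(246 + S\right)$)
$k{\left(-238 \right)} - -135669 = \left(23862 + 2 \left(-238\right)^{3} + 1070 \left(-238\right)^{2} + 142285 \left(-238\right)\right) - -135669 = \left(23862 + 2 \left(-13481272\right) + 1070 \cdot 56644 - 33863830\right) + \left(-107888 + 243557\right) = \left(23862 - 26962544 + 60609080 - 33863830\right) + 135669 = -193432 + 135669 = -57763$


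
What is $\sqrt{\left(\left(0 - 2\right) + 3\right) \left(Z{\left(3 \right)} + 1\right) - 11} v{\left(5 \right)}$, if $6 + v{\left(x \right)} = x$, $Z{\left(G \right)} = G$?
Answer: $- i \sqrt{7} \approx - 2.6458 i$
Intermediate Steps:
$v{\left(x \right)} = -6 + x$
$\sqrt{\left(\left(0 - 2\right) + 3\right) \left(Z{\left(3 \right)} + 1\right) - 11} v{\left(5 \right)} = \sqrt{\left(\left(0 - 2\right) + 3\right) \left(3 + 1\right) - 11} \left(-6 + 5\right) = \sqrt{\left(\left(0 - 2\right) + 3\right) 4 - 11} \left(-1\right) = \sqrt{\left(-2 + 3\right) 4 - 11} \left(-1\right) = \sqrt{1 \cdot 4 - 11} \left(-1\right) = \sqrt{4 - 11} \left(-1\right) = \sqrt{-7} \left(-1\right) = i \sqrt{7} \left(-1\right) = - i \sqrt{7}$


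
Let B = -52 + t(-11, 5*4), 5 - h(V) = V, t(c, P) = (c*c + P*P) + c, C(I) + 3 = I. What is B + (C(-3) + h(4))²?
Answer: 483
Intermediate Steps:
C(I) = -3 + I
t(c, P) = c + P² + c² (t(c, P) = (c² + P²) + c = (P² + c²) + c = c + P² + c²)
h(V) = 5 - V
B = 458 (B = -52 + (-11 + (5*4)² + (-11)²) = -52 + (-11 + 20² + 121) = -52 + (-11 + 400 + 121) = -52 + 510 = 458)
B + (C(-3) + h(4))² = 458 + ((-3 - 3) + (5 - 1*4))² = 458 + (-6 + (5 - 4))² = 458 + (-6 + 1)² = 458 + (-5)² = 458 + 25 = 483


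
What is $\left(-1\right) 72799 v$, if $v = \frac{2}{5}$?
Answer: $- \frac{145598}{5} \approx -29120.0$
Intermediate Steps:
$v = \frac{2}{5}$ ($v = 2 \cdot \frac{1}{5} = \frac{2}{5} \approx 0.4$)
$\left(-1\right) 72799 v = \left(-1\right) 72799 \cdot \frac{2}{5} = \left(-72799\right) \frac{2}{5} = - \frac{145598}{5}$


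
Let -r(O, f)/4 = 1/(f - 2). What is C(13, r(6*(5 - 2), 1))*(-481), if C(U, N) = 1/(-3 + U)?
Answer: -481/10 ≈ -48.100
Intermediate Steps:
r(O, f) = -4/(-2 + f) (r(O, f) = -4/(f - 2) = -4/(-2 + f))
C(13, r(6*(5 - 2), 1))*(-481) = -481/(-3 + 13) = -481/10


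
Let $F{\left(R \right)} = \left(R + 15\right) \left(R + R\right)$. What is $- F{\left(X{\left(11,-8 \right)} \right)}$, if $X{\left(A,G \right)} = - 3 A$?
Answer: $-1188$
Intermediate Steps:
$F{\left(R \right)} = 2 R \left(15 + R\right)$ ($F{\left(R \right)} = \left(15 + R\right) 2 R = 2 R \left(15 + R\right)$)
$- F{\left(X{\left(11,-8 \right)} \right)} = - 2 \left(\left(-3\right) 11\right) \left(15 - 33\right) = - 2 \left(-33\right) \left(15 - 33\right) = - 2 \left(-33\right) \left(-18\right) = \left(-1\right) 1188 = -1188$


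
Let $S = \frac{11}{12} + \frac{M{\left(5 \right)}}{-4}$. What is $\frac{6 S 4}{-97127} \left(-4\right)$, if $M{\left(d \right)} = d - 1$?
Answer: $- \frac{8}{97127} \approx -8.2366 \cdot 10^{-5}$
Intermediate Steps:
$M{\left(d \right)} = -1 + d$ ($M{\left(d \right)} = d - 1 = -1 + d$)
$S = - \frac{1}{12}$ ($S = \frac{11}{12} + \frac{-1 + 5}{-4} = 11 \cdot \frac{1}{12} + 4 \left(- \frac{1}{4}\right) = \frac{11}{12} - 1 = - \frac{1}{12} \approx -0.083333$)
$\frac{6 S 4}{-97127} \left(-4\right) = \frac{6 \left(- \frac{1}{12}\right) 4}{-97127} \left(-4\right) = \left(- \frac{1}{2}\right) 4 \left(- \frac{1}{97127}\right) \left(-4\right) = \left(-2\right) \left(- \frac{1}{97127}\right) \left(-4\right) = \frac{2}{97127} \left(-4\right) = - \frac{8}{97127}$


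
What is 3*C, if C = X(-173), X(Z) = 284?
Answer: 852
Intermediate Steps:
C = 284
3*C = 3*284 = 852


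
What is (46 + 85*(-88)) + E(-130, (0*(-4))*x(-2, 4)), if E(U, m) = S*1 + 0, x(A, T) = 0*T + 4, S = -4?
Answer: -7438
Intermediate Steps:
x(A, T) = 4 (x(A, T) = 0 + 4 = 4)
E(U, m) = -4 (E(U, m) = -4*1 + 0 = -4 + 0 = -4)
(46 + 85*(-88)) + E(-130, (0*(-4))*x(-2, 4)) = (46 + 85*(-88)) - 4 = (46 - 7480) - 4 = -7434 - 4 = -7438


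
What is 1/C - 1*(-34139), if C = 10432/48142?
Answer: 178093095/5216 ≈ 34144.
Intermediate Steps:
C = 5216/24071 (C = 10432*(1/48142) = 5216/24071 ≈ 0.21669)
1/C - 1*(-34139) = 1/(5216/24071) - 1*(-34139) = 24071/5216 + 34139 = 178093095/5216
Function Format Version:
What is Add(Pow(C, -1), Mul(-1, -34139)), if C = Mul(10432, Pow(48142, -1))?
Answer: Rational(178093095, 5216) ≈ 34144.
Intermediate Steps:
C = Rational(5216, 24071) (C = Mul(10432, Rational(1, 48142)) = Rational(5216, 24071) ≈ 0.21669)
Add(Pow(C, -1), Mul(-1, -34139)) = Add(Pow(Rational(5216, 24071), -1), Mul(-1, -34139)) = Add(Rational(24071, 5216), 34139) = Rational(178093095, 5216)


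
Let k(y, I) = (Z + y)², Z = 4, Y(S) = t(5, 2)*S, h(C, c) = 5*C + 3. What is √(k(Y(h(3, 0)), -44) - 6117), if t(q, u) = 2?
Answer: I*√4517 ≈ 67.209*I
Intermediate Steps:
h(C, c) = 3 + 5*C
Y(S) = 2*S
k(y, I) = (4 + y)²
√(k(Y(h(3, 0)), -44) - 6117) = √((4 + 2*(3 + 5*3))² - 6117) = √((4 + 2*(3 + 15))² - 6117) = √((4 + 2*18)² - 6117) = √((4 + 36)² - 6117) = √(40² - 6117) = √(1600 - 6117) = √(-4517) = I*√4517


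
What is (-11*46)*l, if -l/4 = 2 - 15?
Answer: -26312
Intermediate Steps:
l = 52 (l = -4*(2 - 15) = -4*(-13) = 52)
(-11*46)*l = -11*46*52 = -506*52 = -26312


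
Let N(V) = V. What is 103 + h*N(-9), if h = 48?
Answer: -329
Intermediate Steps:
103 + h*N(-9) = 103 + 48*(-9) = 103 - 432 = -329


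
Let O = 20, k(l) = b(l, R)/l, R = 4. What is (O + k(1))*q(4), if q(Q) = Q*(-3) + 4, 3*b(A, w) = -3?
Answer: -152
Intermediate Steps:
b(A, w) = -1 (b(A, w) = (⅓)*(-3) = -1)
k(l) = -1/l
q(Q) = 4 - 3*Q (q(Q) = -3*Q + 4 = 4 - 3*Q)
(O + k(1))*q(4) = (20 - 1/1)*(4 - 3*4) = (20 - 1*1)*(4 - 12) = (20 - 1)*(-8) = 19*(-8) = -152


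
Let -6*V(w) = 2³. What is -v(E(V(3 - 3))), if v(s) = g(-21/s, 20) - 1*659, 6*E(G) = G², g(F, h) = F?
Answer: 5839/8 ≈ 729.88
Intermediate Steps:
V(w) = -4/3 (V(w) = -⅙*2³ = -⅙*8 = -4/3)
E(G) = G²/6
v(s) = -659 - 21/s (v(s) = -21/s - 1*659 = -21/s - 659 = -659 - 21/s)
-v(E(V(3 - 3))) = -(-659 - 21/((-4/3)²/6)) = -(-659 - 21/((⅙)*(16/9))) = -(-659 - 21/8/27) = -(-659 - 21*27/8) = -(-659 - 567/8) = -1*(-5839/8) = 5839/8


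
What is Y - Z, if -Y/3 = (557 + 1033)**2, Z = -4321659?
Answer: -3262641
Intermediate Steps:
Y = -7584300 (Y = -3*(557 + 1033)**2 = -3*1590**2 = -3*2528100 = -7584300)
Y - Z = -7584300 - 1*(-4321659) = -7584300 + 4321659 = -3262641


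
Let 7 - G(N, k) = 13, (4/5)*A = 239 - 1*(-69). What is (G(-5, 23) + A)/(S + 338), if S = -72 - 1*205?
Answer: 379/61 ≈ 6.2131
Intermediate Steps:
S = -277 (S = -72 - 205 = -277)
A = 385 (A = 5*(239 - 1*(-69))/4 = 5*(239 + 69)/4 = (5/4)*308 = 385)
G(N, k) = -6 (G(N, k) = 7 - 1*13 = 7 - 13 = -6)
(G(-5, 23) + A)/(S + 338) = (-6 + 385)/(-277 + 338) = 379/61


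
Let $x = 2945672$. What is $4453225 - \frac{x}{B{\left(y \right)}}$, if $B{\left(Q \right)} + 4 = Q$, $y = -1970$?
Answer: $\frac{4396805911}{987} \approx 4.4547 \cdot 10^{6}$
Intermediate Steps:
$B{\left(Q \right)} = -4 + Q$
$4453225 - \frac{x}{B{\left(y \right)}} = 4453225 - \frac{2945672}{-4 - 1970} = 4453225 - \frac{2945672}{-1974} = 4453225 - 2945672 \left(- \frac{1}{1974}\right) = 4453225 - - \frac{1472836}{987} = 4453225 + \frac{1472836}{987} = \frac{4396805911}{987}$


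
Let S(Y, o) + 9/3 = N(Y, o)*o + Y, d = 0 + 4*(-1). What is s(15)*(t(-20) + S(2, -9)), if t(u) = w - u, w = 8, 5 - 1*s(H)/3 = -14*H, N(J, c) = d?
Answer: 40635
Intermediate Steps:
d = -4 (d = 0 - 4 = -4)
N(J, c) = -4
s(H) = 15 + 42*H (s(H) = 15 - (-42)*H = 15 + 42*H)
S(Y, o) = -3 + Y - 4*o (S(Y, o) = -3 + (-4*o + Y) = -3 + (Y - 4*o) = -3 + Y - 4*o)
t(u) = 8 - u
s(15)*(t(-20) + S(2, -9)) = (15 + 42*15)*((8 - 1*(-20)) + (-3 + 2 - 4*(-9))) = (15 + 630)*((8 + 20) + (-3 + 2 + 36)) = 645*(28 + 35) = 645*63 = 40635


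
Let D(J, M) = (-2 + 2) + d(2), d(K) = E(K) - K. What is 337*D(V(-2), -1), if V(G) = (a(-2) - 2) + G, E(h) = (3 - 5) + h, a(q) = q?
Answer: -674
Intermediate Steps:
E(h) = -2 + h
V(G) = -4 + G (V(G) = (-2 - 2) + G = -4 + G)
d(K) = -2 (d(K) = (-2 + K) - K = -2)
D(J, M) = -2 (D(J, M) = (-2 + 2) - 2 = 0 - 2 = -2)
337*D(V(-2), -1) = 337*(-2) = -674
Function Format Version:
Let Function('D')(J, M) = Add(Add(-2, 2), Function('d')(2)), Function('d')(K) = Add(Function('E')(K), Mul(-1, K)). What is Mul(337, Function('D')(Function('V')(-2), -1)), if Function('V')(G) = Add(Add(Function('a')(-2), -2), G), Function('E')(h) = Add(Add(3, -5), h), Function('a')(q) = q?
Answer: -674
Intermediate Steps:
Function('E')(h) = Add(-2, h)
Function('V')(G) = Add(-4, G) (Function('V')(G) = Add(Add(-2, -2), G) = Add(-4, G))
Function('d')(K) = -2 (Function('d')(K) = Add(Add(-2, K), Mul(-1, K)) = -2)
Function('D')(J, M) = -2 (Function('D')(J, M) = Add(Add(-2, 2), -2) = Add(0, -2) = -2)
Mul(337, Function('D')(Function('V')(-2), -1)) = Mul(337, -2) = -674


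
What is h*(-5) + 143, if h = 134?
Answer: -527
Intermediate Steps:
h*(-5) + 143 = 134*(-5) + 143 = -670 + 143 = -527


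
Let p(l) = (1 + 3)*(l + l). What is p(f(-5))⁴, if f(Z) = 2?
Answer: 65536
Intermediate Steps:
p(l) = 8*l (p(l) = 4*(2*l) = 8*l)
p(f(-5))⁴ = (8*2)⁴ = 16⁴ = 65536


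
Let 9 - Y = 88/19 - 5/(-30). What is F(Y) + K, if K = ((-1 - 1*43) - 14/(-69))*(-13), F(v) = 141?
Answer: 49015/69 ≈ 710.36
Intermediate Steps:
Y = 479/114 (Y = 9 - (88/19 - 5/(-30)) = 9 - (88*(1/19) - 5*(-1/30)) = 9 - (88/19 + ⅙) = 9 - 1*547/114 = 9 - 547/114 = 479/114 ≈ 4.2018)
K = 39286/69 (K = ((-1 - 43) - 14*(-1/69))*(-13) = (-44 + 14/69)*(-13) = -3022/69*(-13) = 39286/69 ≈ 569.36)
F(Y) + K = 141 + 39286/69 = 49015/69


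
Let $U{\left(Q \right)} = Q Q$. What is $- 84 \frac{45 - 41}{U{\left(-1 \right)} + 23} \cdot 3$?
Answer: $-42$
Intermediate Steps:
$U{\left(Q \right)} = Q^{2}$
$- 84 \frac{45 - 41}{U{\left(-1 \right)} + 23} \cdot 3 = - 84 \frac{45 - 41}{\left(-1\right)^{2} + 23} \cdot 3 = - 84 \frac{4}{1 + 23} \cdot 3 = - 84 \cdot \frac{4}{24} \cdot 3 = - 84 \cdot 4 \cdot \frac{1}{24} \cdot 3 = \left(-84\right) \frac{1}{6} \cdot 3 = \left(-14\right) 3 = -42$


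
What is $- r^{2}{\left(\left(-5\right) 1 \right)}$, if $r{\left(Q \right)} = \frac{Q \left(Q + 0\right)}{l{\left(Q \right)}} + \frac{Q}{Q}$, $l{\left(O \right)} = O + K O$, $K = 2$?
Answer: $- \frac{4}{9} \approx -0.44444$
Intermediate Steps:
$l{\left(O \right)} = 3 O$ ($l{\left(O \right)} = O + 2 O = 3 O$)
$r{\left(Q \right)} = 1 + \frac{Q}{3}$ ($r{\left(Q \right)} = \frac{Q \left(Q + 0\right)}{3 Q} + \frac{Q}{Q} = Q Q \frac{1}{3 Q} + 1 = Q^{2} \frac{1}{3 Q} + 1 = \frac{Q}{3} + 1 = 1 + \frac{Q}{3}$)
$- r^{2}{\left(\left(-5\right) 1 \right)} = - \left(1 + \frac{\left(-5\right) 1}{3}\right)^{2} = - \left(1 + \frac{1}{3} \left(-5\right)\right)^{2} = - \left(1 - \frac{5}{3}\right)^{2} = - \left(- \frac{2}{3}\right)^{2} = \left(-1\right) \frac{4}{9} = - \frac{4}{9}$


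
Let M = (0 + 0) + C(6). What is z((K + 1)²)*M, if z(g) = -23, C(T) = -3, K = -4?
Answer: 69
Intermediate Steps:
M = -3 (M = (0 + 0) - 3 = 0 - 3 = -3)
z((K + 1)²)*M = -23*(-3) = 69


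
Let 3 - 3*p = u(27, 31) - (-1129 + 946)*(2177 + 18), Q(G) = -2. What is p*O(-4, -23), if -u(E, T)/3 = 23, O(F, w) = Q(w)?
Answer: 267742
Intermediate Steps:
O(F, w) = -2
u(E, T) = -69 (u(E, T) = -3*23 = -69)
p = -133871 (p = 1 - (-69 - (-1129 + 946)*(2177 + 18))/3 = 1 - (-69 - (-183)*2195)/3 = 1 - (-69 - 1*(-401685))/3 = 1 - (-69 + 401685)/3 = 1 - 1/3*401616 = 1 - 133872 = -133871)
p*O(-4, -23) = -133871*(-2) = 267742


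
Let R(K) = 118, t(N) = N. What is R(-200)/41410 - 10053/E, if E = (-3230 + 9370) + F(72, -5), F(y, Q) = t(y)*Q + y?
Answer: -207802097/121165660 ≈ -1.7150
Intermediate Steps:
F(y, Q) = y + Q*y (F(y, Q) = y*Q + y = Q*y + y = y + Q*y)
E = 5852 (E = (-3230 + 9370) + 72*(1 - 5) = 6140 + 72*(-4) = 6140 - 288 = 5852)
R(-200)/41410 - 10053/E = 118/41410 - 10053/5852 = 118*(1/41410) - 10053*1/5852 = 59/20705 - 10053/5852 = -207802097/121165660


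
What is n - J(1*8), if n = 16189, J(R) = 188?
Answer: 16001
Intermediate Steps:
n - J(1*8) = 16189 - 1*188 = 16189 - 188 = 16001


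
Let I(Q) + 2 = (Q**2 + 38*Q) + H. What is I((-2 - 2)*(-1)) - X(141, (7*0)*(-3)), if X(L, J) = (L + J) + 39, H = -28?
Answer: -42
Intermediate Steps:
I(Q) = -30 + Q**2 + 38*Q (I(Q) = -2 + ((Q**2 + 38*Q) - 28) = -2 + (-28 + Q**2 + 38*Q) = -30 + Q**2 + 38*Q)
X(L, J) = 39 + J + L (X(L, J) = (J + L) + 39 = 39 + J + L)
I((-2 - 2)*(-1)) - X(141, (7*0)*(-3)) = (-30 + ((-2 - 2)*(-1))**2 + 38*((-2 - 2)*(-1))) - (39 + (7*0)*(-3) + 141) = (-30 + (-4*(-1))**2 + 38*(-4*(-1))) - (39 + 0*(-3) + 141) = (-30 + 4**2 + 38*4) - (39 + 0 + 141) = (-30 + 16 + 152) - 1*180 = 138 - 180 = -42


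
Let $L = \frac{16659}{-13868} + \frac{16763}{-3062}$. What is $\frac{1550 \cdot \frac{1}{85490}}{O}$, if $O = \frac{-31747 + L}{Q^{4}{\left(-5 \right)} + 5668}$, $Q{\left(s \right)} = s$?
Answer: $- \frac{668061985220}{185924513200613} \approx -0.0035932$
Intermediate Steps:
$L = - \frac{141739571}{21231908}$ ($L = 16659 \left(- \frac{1}{13868}\right) + 16763 \left(- \frac{1}{3062}\right) = - \frac{16659}{13868} - \frac{16763}{3062} = - \frac{141739571}{21231908} \approx -6.6758$)
$O = - \frac{21748100737}{4310077324}$ ($O = \frac{-31747 - \frac{141739571}{21231908}}{\left(-5\right)^{4} + 5668} = - \frac{674191122847}{21231908 \left(625 + 5668\right)} = - \frac{674191122847}{21231908 \cdot 6293} = \left(- \frac{674191122847}{21231908}\right) \frac{1}{6293} = - \frac{21748100737}{4310077324} \approx -5.0459$)
$\frac{1550 \cdot \frac{1}{85490}}{O} = \frac{1550 \cdot \frac{1}{85490}}{- \frac{21748100737}{4310077324}} = 1550 \cdot \frac{1}{85490} \left(- \frac{4310077324}{21748100737}\right) = \frac{155}{8549} \left(- \frac{4310077324}{21748100737}\right) = - \frac{668061985220}{185924513200613}$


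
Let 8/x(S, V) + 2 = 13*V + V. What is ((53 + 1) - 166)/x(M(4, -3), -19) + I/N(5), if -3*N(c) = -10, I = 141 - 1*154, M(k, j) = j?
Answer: 37481/10 ≈ 3748.1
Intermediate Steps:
I = -13 (I = 141 - 154 = -13)
N(c) = 10/3 (N(c) = -1/3*(-10) = 10/3)
x(S, V) = 8/(-2 + 14*V) (x(S, V) = 8/(-2 + (13*V + V)) = 8/(-2 + 14*V))
((53 + 1) - 166)/x(M(4, -3), -19) + I/N(5) = ((53 + 1) - 166)/((4/(-1 + 7*(-19)))) - 13/10/3 = (54 - 166)/((4/(-1 - 133))) - 13*3/10 = -112/(4/(-134)) - 39/10 = -112/(4*(-1/134)) - 39/10 = -112/(-2/67) - 39/10 = -112*(-67/2) - 39/10 = 3752 - 39/10 = 37481/10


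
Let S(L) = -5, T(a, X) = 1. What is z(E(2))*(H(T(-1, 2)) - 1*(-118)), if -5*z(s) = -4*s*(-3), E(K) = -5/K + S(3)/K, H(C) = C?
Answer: 1428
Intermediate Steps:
E(K) = -10/K (E(K) = -5/K - 5/K = -10/K)
z(s) = -12*s/5 (z(s) = -(-4*s)*(-3)/5 = -12*s/5)
z(E(2))*(H(T(-1, 2)) - 1*(-118)) = (-(-24)/2)*(1 - 1*(-118)) = (-(-24)/2)*(1 + 118) = -12/5*(-5)*119 = 12*119 = 1428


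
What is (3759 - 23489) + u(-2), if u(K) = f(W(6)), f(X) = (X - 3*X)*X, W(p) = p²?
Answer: -22322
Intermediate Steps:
f(X) = -2*X² (f(X) = (-2*X)*X = -2*X²)
u(K) = -2592 (u(K) = -2*(6²)² = -2*36² = -2*1296 = -2592)
(3759 - 23489) + u(-2) = (3759 - 23489) - 2592 = -19730 - 2592 = -22322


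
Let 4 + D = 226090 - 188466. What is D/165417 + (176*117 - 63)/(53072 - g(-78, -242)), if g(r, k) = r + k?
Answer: 1801484211/2943981488 ≈ 0.61192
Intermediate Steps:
D = 37620 (D = -4 + (226090 - 188466) = -4 + 37624 = 37620)
g(r, k) = k + r
D/165417 + (176*117 - 63)/(53072 - g(-78, -242)) = 37620/165417 + (176*117 - 63)/(53072 - (-242 - 78)) = 37620*(1/165417) + (20592 - 63)/(53072 - 1*(-320)) = 12540/55139 + 20529/(53072 + 320) = 12540/55139 + 20529/53392 = 1801484211/2943981488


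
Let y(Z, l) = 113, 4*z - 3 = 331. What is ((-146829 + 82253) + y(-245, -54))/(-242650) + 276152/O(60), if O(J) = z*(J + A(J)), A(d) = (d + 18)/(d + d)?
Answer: 2693389646373/49153853150 ≈ 54.795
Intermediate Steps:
A(d) = (18 + d)/(2*d) (A(d) = (18 + d)/((2*d)) = (18 + d)*(1/(2*d)) = (18 + d)/(2*d))
z = 167/2 (z = ¾ + (¼)*331 = ¾ + 331/4 = 167/2 ≈ 83.500)
O(J) = 167*J/2 + 167*(18 + J)/(4*J) (O(J) = 167*(J + (18 + J)/(2*J))/2 = 167*J/2 + 167*(18 + J)/(4*J))
((-146829 + 82253) + y(-245, -54))/(-242650) + 276152/O(60) = ((-146829 + 82253) + 113)/(-242650) + 276152/(((167/4)*(18 + 60 + 2*60²)/60)) = (-64576 + 113)*(-1/242650) + 276152/(((167/4)*(1/60)*(18 + 60 + 2*3600))) = -64463*(-1/242650) + 276152/(((167/4)*(1/60)*(18 + 60 + 7200))) = 64463/242650 + 276152/(((167/4)*(1/60)*7278)) = 64463/242650 + 276152/(202571/40) = 64463/242650 + 276152*(40/202571) = 64463/242650 + 11046080/202571 = 2693389646373/49153853150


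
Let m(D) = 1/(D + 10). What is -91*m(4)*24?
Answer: -156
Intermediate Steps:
m(D) = 1/(10 + D)
-91*m(4)*24 = -91/(10 + 4)*24 = -91/14*24 = -91*1/14*24 = -13/2*24 = -156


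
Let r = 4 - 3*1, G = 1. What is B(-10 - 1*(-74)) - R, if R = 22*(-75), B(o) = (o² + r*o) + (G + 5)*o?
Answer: 6194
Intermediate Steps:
r = 1 (r = 4 - 3 = 1)
B(o) = o² + 7*o (B(o) = (o² + 1*o) + (1 + 5)*o = (o² + o) + 6*o = (o + o²) + 6*o = o² + 7*o)
R = -1650
B(-10 - 1*(-74)) - R = (-10 - 1*(-74))*(7 + (-10 - 1*(-74))) - 1*(-1650) = (-10 + 74)*(7 + (-10 + 74)) + 1650 = 64*(7 + 64) + 1650 = 64*71 + 1650 = 4544 + 1650 = 6194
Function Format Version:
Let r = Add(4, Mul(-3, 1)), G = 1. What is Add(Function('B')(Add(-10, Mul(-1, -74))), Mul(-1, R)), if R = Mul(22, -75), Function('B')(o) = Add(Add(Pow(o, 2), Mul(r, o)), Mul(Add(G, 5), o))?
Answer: 6194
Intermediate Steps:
r = 1 (r = Add(4, -3) = 1)
Function('B')(o) = Add(Pow(o, 2), Mul(7, o)) (Function('B')(o) = Add(Add(Pow(o, 2), Mul(1, o)), Mul(Add(1, 5), o)) = Add(Add(Pow(o, 2), o), Mul(6, o)) = Add(Add(o, Pow(o, 2)), Mul(6, o)) = Add(Pow(o, 2), Mul(7, o)))
R = -1650
Add(Function('B')(Add(-10, Mul(-1, -74))), Mul(-1, R)) = Add(Mul(Add(-10, Mul(-1, -74)), Add(7, Add(-10, Mul(-1, -74)))), Mul(-1, -1650)) = Add(Mul(Add(-10, 74), Add(7, Add(-10, 74))), 1650) = Add(Mul(64, Add(7, 64)), 1650) = Add(Mul(64, 71), 1650) = Add(4544, 1650) = 6194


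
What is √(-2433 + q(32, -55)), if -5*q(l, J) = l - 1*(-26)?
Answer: I*√61115/5 ≈ 49.443*I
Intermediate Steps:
q(l, J) = -26/5 - l/5 (q(l, J) = -(l - 1*(-26))/5 = -(l + 26)/5 = -(26 + l)/5 = -26/5 - l/5)
√(-2433 + q(32, -55)) = √(-2433 + (-26/5 - ⅕*32)) = √(-2433 + (-26/5 - 32/5)) = √(-2433 - 58/5) = √(-12223/5) = I*√61115/5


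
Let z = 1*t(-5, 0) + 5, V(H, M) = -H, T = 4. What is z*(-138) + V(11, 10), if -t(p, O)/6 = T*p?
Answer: -17261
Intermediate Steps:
t(p, O) = -24*p
z = 125 (z = 1*(-24*(-5)) + 5 = 1*120 + 5 = 120 + 5 = 125)
z*(-138) + V(11, 10) = 125*(-138) - 1*11 = -17250 - 11 = -17261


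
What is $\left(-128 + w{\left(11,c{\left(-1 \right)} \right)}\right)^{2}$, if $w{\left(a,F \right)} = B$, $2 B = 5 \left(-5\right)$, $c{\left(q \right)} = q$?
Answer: $\frac{78961}{4} \approx 19740.0$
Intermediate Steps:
$B = - \frac{25}{2}$ ($B = \frac{5 \left(-5\right)}{2} = \frac{1}{2} \left(-25\right) = - \frac{25}{2} \approx -12.5$)
$w{\left(a,F \right)} = - \frac{25}{2}$
$\left(-128 + w{\left(11,c{\left(-1 \right)} \right)}\right)^{2} = \left(-128 - \frac{25}{2}\right)^{2} = \left(- \frac{281}{2}\right)^{2} = \frac{78961}{4}$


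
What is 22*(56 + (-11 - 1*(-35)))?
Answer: 1760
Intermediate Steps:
22*(56 + (-11 - 1*(-35))) = 22*(56 + (-11 + 35)) = 22*(56 + 24) = 22*80 = 1760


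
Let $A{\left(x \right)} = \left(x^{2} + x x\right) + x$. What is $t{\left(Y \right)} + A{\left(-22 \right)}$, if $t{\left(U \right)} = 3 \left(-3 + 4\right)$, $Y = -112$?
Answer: $949$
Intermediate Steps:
$t{\left(U \right)} = 3$ ($t{\left(U \right)} = 3 \cdot 1 = 3$)
$A{\left(x \right)} = x + 2 x^{2}$ ($A{\left(x \right)} = \left(x^{2} + x^{2}\right) + x = 2 x^{2} + x = x + 2 x^{2}$)
$t{\left(Y \right)} + A{\left(-22 \right)} = 3 - 22 \left(1 + 2 \left(-22\right)\right) = 3 - 22 \left(1 - 44\right) = 3 - -946 = 3 + 946 = 949$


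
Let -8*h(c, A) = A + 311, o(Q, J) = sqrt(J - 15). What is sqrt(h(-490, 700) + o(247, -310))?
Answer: sqrt(-2022 + 80*I*sqrt(13))/4 ≈ 0.79981 + 11.27*I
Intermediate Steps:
o(Q, J) = sqrt(-15 + J)
h(c, A) = -311/8 - A/8 (h(c, A) = -(A + 311)/8 = -(311 + A)/8 = -311/8 - A/8)
sqrt(h(-490, 700) + o(247, -310)) = sqrt((-311/8 - 1/8*700) + sqrt(-15 - 310)) = sqrt((-311/8 - 175/2) + sqrt(-325)) = sqrt(-1011/8 + 5*I*sqrt(13))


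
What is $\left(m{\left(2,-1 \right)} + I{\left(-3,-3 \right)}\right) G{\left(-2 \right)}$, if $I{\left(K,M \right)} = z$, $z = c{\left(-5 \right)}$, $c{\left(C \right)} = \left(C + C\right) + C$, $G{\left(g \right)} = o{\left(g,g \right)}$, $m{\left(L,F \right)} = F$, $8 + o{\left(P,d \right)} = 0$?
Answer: $128$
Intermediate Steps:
$o{\left(P,d \right)} = -8$ ($o{\left(P,d \right)} = -8 + 0 = -8$)
$G{\left(g \right)} = -8$
$c{\left(C \right)} = 3 C$ ($c{\left(C \right)} = 2 C + C = 3 C$)
$z = -15$ ($z = 3 \left(-5\right) = -15$)
$I{\left(K,M \right)} = -15$
$\left(m{\left(2,-1 \right)} + I{\left(-3,-3 \right)}\right) G{\left(-2 \right)} = \left(-1 - 15\right) \left(-8\right) = \left(-16\right) \left(-8\right) = 128$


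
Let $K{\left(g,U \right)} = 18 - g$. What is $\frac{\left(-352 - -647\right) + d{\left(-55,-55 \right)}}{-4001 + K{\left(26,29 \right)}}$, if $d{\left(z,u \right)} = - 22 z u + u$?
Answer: $\frac{3490}{211} \approx 16.54$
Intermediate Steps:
$d{\left(z,u \right)} = u - 22 u z$ ($d{\left(z,u \right)} = - 22 u z + u = u - 22 u z$)
$\frac{\left(-352 - -647\right) + d{\left(-55,-55 \right)}}{-4001 + K{\left(26,29 \right)}} = \frac{\left(-352 - -647\right) - 55 \left(1 - -1210\right)}{-4001 + \left(18 - 26\right)} = \frac{\left(-352 + 647\right) - 55 \left(1 + 1210\right)}{-4001 + \left(18 - 26\right)} = \frac{295 - 66605}{-4001 - 8} = \frac{295 - 66605}{-4009} = \left(-66310\right) \left(- \frac{1}{4009}\right) = \frac{3490}{211}$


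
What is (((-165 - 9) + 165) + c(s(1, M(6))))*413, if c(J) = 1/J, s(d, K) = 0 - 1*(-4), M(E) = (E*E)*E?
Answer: -14455/4 ≈ -3613.8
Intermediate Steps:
M(E) = E**3 (M(E) = E**2*E = E**3)
s(d, K) = 4 (s(d, K) = 0 + 4 = 4)
(((-165 - 9) + 165) + c(s(1, M(6))))*413 = (((-165 - 9) + 165) + 1/4)*413 = ((-174 + 165) + 1/4)*413 = (-9 + 1/4)*413 = -35/4*413 = -14455/4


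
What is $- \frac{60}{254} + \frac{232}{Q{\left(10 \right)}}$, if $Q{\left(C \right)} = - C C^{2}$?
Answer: $- \frac{7433}{15875} \approx -0.46822$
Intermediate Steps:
$Q{\left(C \right)} = - C^{3}$
$- \frac{60}{254} + \frac{232}{Q{\left(10 \right)}} = - \frac{60}{254} + \frac{232}{\left(-1\right) 10^{3}} = \left(-60\right) \frac{1}{254} + \frac{232}{\left(-1\right) 1000} = - \frac{30}{127} + \frac{232}{-1000} = - \frac{30}{127} + 232 \left(- \frac{1}{1000}\right) = - \frac{30}{127} - \frac{29}{125} = - \frac{7433}{15875}$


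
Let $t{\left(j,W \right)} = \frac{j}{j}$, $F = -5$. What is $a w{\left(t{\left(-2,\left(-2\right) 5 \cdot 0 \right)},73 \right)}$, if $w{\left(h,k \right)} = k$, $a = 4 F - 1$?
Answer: $-1533$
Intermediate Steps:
$t{\left(j,W \right)} = 1$
$a = -21$ ($a = 4 \left(-5\right) - 1 = -20 - 1 = -21$)
$a w{\left(t{\left(-2,\left(-2\right) 5 \cdot 0 \right)},73 \right)} = \left(-21\right) 73 = -1533$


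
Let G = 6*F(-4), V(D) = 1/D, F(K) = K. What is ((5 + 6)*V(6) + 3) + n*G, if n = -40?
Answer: 5789/6 ≈ 964.83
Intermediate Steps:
G = -24 (G = 6*(-4) = -24)
((5 + 6)*V(6) + 3) + n*G = ((5 + 6)/6 + 3) - 40*(-24) = (11*(⅙) + 3) + 960 = (11/6 + 3) + 960 = 29/6 + 960 = 5789/6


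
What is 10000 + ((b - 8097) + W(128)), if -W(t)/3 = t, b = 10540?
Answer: 12059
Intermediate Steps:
W(t) = -3*t
10000 + ((b - 8097) + W(128)) = 10000 + ((10540 - 8097) - 3*128) = 10000 + (2443 - 384) = 10000 + 2059 = 12059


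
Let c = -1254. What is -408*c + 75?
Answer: 511707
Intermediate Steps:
-408*c + 75 = -408*(-1254) + 75 = 511632 + 75 = 511707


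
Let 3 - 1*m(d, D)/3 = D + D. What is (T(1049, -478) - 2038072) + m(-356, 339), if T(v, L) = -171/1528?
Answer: -3117268387/1528 ≈ -2.0401e+6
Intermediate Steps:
m(d, D) = 9 - 6*D (m(d, D) = 9 - 3*(D + D) = 9 - 6*D)
T(v, L) = -171/1528 (T(v, L) = -171*1/1528 = -171/1528)
(T(1049, -478) - 2038072) + m(-356, 339) = (-171/1528 - 2038072) + (9 - 6*339) = -3114174187/1528 + (9 - 2034) = -3114174187/1528 - 2025 = -3117268387/1528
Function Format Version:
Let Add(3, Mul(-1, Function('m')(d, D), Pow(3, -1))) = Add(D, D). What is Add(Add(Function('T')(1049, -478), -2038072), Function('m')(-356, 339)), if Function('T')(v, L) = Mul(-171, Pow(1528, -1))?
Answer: Rational(-3117268387, 1528) ≈ -2.0401e+6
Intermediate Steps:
Function('m')(d, D) = Add(9, Mul(-6, D)) (Function('m')(d, D) = Add(9, Mul(-3, Add(D, D))) = Add(9, Mul(-3, Mul(2, D))) = Add(9, Mul(-6, D)))
Function('T')(v, L) = Rational(-171, 1528) (Function('T')(v, L) = Mul(-171, Rational(1, 1528)) = Rational(-171, 1528))
Add(Add(Function('T')(1049, -478), -2038072), Function('m')(-356, 339)) = Add(Add(Rational(-171, 1528), -2038072), Add(9, Mul(-6, 339))) = Add(Rational(-3114174187, 1528), Add(9, -2034)) = Add(Rational(-3114174187, 1528), -2025) = Rational(-3117268387, 1528)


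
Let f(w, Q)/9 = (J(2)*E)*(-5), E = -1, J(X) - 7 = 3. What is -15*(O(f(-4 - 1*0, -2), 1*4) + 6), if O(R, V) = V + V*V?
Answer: -390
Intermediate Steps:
J(X) = 10 (J(X) = 7 + 3 = 10)
f(w, Q) = 450 (f(w, Q) = 9*((10*(-1))*(-5)) = 9*(-10*(-5)) = 9*50 = 450)
O(R, V) = V + V²
-15*(O(f(-4 - 1*0, -2), 1*4) + 6) = -15*((1*4)*(1 + 1*4) + 6) = -15*(4*(1 + 4) + 6) = -15*(4*5 + 6) = -15*(20 + 6) = -15*26 = -390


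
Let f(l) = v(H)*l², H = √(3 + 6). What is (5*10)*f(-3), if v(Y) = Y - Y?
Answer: 0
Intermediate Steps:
H = 3 (H = √9 = 3)
v(Y) = 0
f(l) = 0 (f(l) = 0*l² = 0)
(5*10)*f(-3) = (5*10)*0 = 50*0 = 0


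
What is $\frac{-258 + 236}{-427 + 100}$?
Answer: $\frac{22}{327} \approx 0.067278$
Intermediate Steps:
$\frac{-258 + 236}{-427 + 100} = - \frac{22}{-327} = \left(-22\right) \left(- \frac{1}{327}\right) = \frac{22}{327}$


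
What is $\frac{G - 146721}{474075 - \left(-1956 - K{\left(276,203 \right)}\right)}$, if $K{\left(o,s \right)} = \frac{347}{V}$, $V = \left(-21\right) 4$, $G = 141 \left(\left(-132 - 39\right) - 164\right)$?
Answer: $- \frac{16292304}{39986257} \approx -0.40745$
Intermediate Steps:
$G = -47235$ ($G = 141 \left(\left(-132 - 39\right) - 164\right) = 141 \left(-171 - 164\right) = 141 \left(-335\right) = -47235$)
$V = -84$
$K{\left(o,s \right)} = - \frac{347}{84}$ ($K{\left(o,s \right)} = \frac{347}{-84} = 347 \left(- \frac{1}{84}\right) = - \frac{347}{84}$)
$\frac{G - 146721}{474075 - \left(-1956 - K{\left(276,203 \right)}\right)} = \frac{-47235 - 146721}{474075 + \left(\left(123776 - \frac{347}{84}\right) - 121820\right)} = - \frac{193956}{474075 + \left(\frac{10396837}{84} - 121820\right)} = - \frac{193956}{474075 + \frac{163957}{84}} = - \frac{193956}{\frac{39986257}{84}} = \left(-193956\right) \frac{84}{39986257} = - \frac{16292304}{39986257}$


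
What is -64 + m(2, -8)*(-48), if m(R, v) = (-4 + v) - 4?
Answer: 704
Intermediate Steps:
m(R, v) = -8 + v
-64 + m(2, -8)*(-48) = -64 + (-8 - 8)*(-48) = -64 - 16*(-48) = -64 + 768 = 704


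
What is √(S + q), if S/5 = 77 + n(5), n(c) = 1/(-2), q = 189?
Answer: 3*√254/2 ≈ 23.906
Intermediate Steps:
n(c) = -½
S = 765/2 (S = 5*(77 - ½) = 5*(153/2) = 765/2 ≈ 382.50)
√(S + q) = √(765/2 + 189) = √(1143/2) = 3*√254/2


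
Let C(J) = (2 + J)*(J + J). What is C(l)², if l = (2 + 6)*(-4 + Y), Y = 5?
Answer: 25600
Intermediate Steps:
l = 8 (l = (2 + 6)*(-4 + 5) = 8*1 = 8)
C(J) = 2*J*(2 + J) (C(J) = (2 + J)*(2*J) = 2*J*(2 + J))
C(l)² = (2*8*(2 + 8))² = (2*8*10)² = 160² = 25600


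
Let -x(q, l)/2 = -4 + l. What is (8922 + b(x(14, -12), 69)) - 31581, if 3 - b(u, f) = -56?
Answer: -22600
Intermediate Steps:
x(q, l) = 8 - 2*l (x(q, l) = -2*(-4 + l) = 8 - 2*l)
b(u, f) = 59 (b(u, f) = 3 - 1*(-56) = 3 + 56 = 59)
(8922 + b(x(14, -12), 69)) - 31581 = (8922 + 59) - 31581 = 8981 - 31581 = -22600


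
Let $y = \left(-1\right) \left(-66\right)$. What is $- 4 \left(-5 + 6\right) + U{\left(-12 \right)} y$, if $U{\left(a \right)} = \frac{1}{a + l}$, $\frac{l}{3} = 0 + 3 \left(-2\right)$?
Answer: $- \frac{31}{5} \approx -6.2$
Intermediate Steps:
$l = -18$ ($l = 3 \left(0 + 3 \left(-2\right)\right) = 3 \left(0 - 6\right) = 3 \left(-6\right) = -18$)
$U{\left(a \right)} = \frac{1}{-18 + a}$ ($U{\left(a \right)} = \frac{1}{a - 18} = \frac{1}{-18 + a}$)
$y = 66$
$- 4 \left(-5 + 6\right) + U{\left(-12 \right)} y = - 4 \left(-5 + 6\right) + \frac{1}{-18 - 12} \cdot 66 = \left(-4\right) 1 + \frac{1}{-30} \cdot 66 = -4 - \frac{11}{5} = - \frac{31}{5}$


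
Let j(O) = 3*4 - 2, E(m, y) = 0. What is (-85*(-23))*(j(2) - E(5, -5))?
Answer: 19550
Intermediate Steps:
j(O) = 10 (j(O) = 12 - 2 = 10)
(-85*(-23))*(j(2) - E(5, -5)) = (-85*(-23))*(10 - 1*0) = 1955*(10 + 0) = 1955*10 = 19550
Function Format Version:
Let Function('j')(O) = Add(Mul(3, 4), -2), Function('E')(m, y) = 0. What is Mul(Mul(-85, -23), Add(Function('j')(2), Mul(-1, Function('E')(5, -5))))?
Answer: 19550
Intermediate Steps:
Function('j')(O) = 10 (Function('j')(O) = Add(12, -2) = 10)
Mul(Mul(-85, -23), Add(Function('j')(2), Mul(-1, Function('E')(5, -5)))) = Mul(Mul(-85, -23), Add(10, Mul(-1, 0))) = Mul(1955, Add(10, 0)) = Mul(1955, 10) = 19550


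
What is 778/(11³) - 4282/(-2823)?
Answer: 7895636/3757413 ≈ 2.1013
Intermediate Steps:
778/(11³) - 4282/(-2823) = 778/1331 - 4282*(-1/2823) = 778*(1/1331) + 4282/2823 = 778/1331 + 4282/2823 = 7895636/3757413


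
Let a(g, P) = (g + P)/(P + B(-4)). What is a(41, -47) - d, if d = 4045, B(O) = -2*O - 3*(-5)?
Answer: -16179/4 ≈ -4044.8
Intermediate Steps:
B(O) = 15 - 2*O (B(O) = -2*O + 15 = 15 - 2*O)
a(g, P) = (P + g)/(23 + P) (a(g, P) = (g + P)/(P + (15 - 2*(-4))) = (P + g)/(P + (15 + 8)) = (P + g)/(P + 23) = (P + g)/(23 + P))
a(41, -47) - d = (-47 + 41)/(23 - 47) - 1*4045 = -6/(-24) - 4045 = -1/24*(-6) - 4045 = ¼ - 4045 = -16179/4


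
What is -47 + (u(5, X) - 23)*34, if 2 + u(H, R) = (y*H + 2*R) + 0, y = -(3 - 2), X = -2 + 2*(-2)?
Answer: -1475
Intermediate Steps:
X = -6 (X = -2 - 4 = -6)
y = -1 (y = -1*1 = -1)
u(H, R) = -2 - H + 2*R (u(H, R) = -2 + ((-H + 2*R) + 0) = -2 + (-H + 2*R) = -2 - H + 2*R)
-47 + (u(5, X) - 23)*34 = -47 + ((-2 - 1*5 + 2*(-6)) - 23)*34 = -47 + ((-2 - 5 - 12) - 23)*34 = -47 + (-19 - 23)*34 = -47 - 42*34 = -47 - 1428 = -1475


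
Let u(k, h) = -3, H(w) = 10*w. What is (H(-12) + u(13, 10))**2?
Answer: 15129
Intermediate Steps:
(H(-12) + u(13, 10))**2 = (10*(-12) - 3)**2 = (-120 - 3)**2 = (-123)**2 = 15129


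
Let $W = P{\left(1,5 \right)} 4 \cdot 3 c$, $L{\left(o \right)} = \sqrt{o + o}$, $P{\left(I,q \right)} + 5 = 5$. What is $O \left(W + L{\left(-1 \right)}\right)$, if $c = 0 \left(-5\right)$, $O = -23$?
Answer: $- 23 i \sqrt{2} \approx - 32.527 i$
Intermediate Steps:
$P{\left(I,q \right)} = 0$ ($P{\left(I,q \right)} = -5 + 5 = 0$)
$L{\left(o \right)} = \sqrt{2} \sqrt{o}$ ($L{\left(o \right)} = \sqrt{2 o} = \sqrt{2} \sqrt{o}$)
$c = 0$
$W = 0$ ($W = 0 \cdot 4 \cdot 3 \cdot 0 = 0 \cdot 3 \cdot 0 = 0 \cdot 0 = 0$)
$O \left(W + L{\left(-1 \right)}\right) = - 23 \left(0 + \sqrt{2} \sqrt{-1}\right) = - 23 \left(0 + \sqrt{2} i\right) = - 23 \left(0 + i \sqrt{2}\right) = - 23 i \sqrt{2}$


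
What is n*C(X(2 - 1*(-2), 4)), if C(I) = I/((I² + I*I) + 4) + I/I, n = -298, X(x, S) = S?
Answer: -2980/9 ≈ -331.11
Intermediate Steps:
C(I) = 1 + I/(4 + 2*I²) (C(I) = I/((I² + I²) + 4) + 1 = I/(2*I² + 4) + 1 = I/(4 + 2*I²) + 1 = 1 + I/(4 + 2*I²))
n*C(X(2 - 1*(-2), 4)) = -298*(2 + 4² + (½)*4)/(2 + 4²) = -298*(2 + 16 + 2)/(2 + 16) = -298*20/18 = -149*20/9 = -298*10/9 = -2980/9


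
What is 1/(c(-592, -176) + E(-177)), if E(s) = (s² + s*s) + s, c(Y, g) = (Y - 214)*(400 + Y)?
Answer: 1/217233 ≈ 4.6034e-6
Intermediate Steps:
c(Y, g) = (-214 + Y)*(400 + Y)
E(s) = s + 2*s² (E(s) = (s² + s²) + s = 2*s² + s = s + 2*s²)
1/(c(-592, -176) + E(-177)) = 1/((-85600 + (-592)² + 186*(-592)) - 177*(1 + 2*(-177))) = 1/((-85600 + 350464 - 110112) - 177*(1 - 354)) = 1/(154752 - 177*(-353)) = 1/(154752 + 62481) = 1/217233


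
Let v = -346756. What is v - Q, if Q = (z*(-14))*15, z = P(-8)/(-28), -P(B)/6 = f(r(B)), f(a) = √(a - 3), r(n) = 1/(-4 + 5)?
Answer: -346756 + 45*I*√2 ≈ -3.4676e+5 + 63.64*I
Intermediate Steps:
r(n) = 1 (r(n) = 1/1 = 1)
f(a) = √(-3 + a)
P(B) = -6*I*√2 (P(B) = -6*√(-3 + 1) = -6*I*√2)
z = 3*I*√2/14 (z = -6*I*√2/(-28) = -6*I*√2*(-1/28) = 3*I*√2/14 ≈ 0.30305*I)
Q = -45*I*√2 (Q = ((3*I*√2/14)*(-14))*15 = -3*I*√2*15 = -45*I*√2 ≈ -63.64*I)
v - Q = -346756 - (-45)*I*√2 = -346756 + 45*I*√2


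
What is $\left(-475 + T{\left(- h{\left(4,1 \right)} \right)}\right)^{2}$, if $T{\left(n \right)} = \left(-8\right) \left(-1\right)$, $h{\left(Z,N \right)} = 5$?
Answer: $218089$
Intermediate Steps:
$T{\left(n \right)} = 8$
$\left(-475 + T{\left(- h{\left(4,1 \right)} \right)}\right)^{2} = \left(-475 + 8\right)^{2} = \left(-467\right)^{2} = 218089$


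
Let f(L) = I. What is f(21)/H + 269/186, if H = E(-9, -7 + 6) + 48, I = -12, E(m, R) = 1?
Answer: 10949/9114 ≈ 1.2013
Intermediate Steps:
f(L) = -12
H = 49 (H = 1 + 48 = 49)
f(21)/H + 269/186 = -12/49 + 269/186 = 10949/9114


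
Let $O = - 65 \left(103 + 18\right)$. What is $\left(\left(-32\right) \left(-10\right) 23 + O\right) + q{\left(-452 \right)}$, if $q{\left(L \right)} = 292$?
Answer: $-213$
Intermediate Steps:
$O = -7865$ ($O = \left(-65\right) 121 = -7865$)
$\left(\left(-32\right) \left(-10\right) 23 + O\right) + q{\left(-452 \right)} = \left(\left(-32\right) \left(-10\right) 23 - 7865\right) + 292 = \left(320 \cdot 23 - 7865\right) + 292 = \left(7360 - 7865\right) + 292 = -505 + 292 = -213$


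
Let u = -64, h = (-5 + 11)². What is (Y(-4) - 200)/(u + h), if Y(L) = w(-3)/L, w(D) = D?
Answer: 797/112 ≈ 7.1161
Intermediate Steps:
h = 36 (h = 6² = 36)
Y(L) = -3/L
(Y(-4) - 200)/(u + h) = (-3/(-4) - 200)/(-64 + 36) = (-3*(-¼) - 200)/(-28) = (¾ - 200)*(-1/28) = -797/4*(-1/28) = 797/112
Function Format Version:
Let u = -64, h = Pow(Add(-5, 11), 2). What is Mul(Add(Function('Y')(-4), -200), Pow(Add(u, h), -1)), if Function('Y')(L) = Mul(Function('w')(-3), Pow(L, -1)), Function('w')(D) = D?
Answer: Rational(797, 112) ≈ 7.1161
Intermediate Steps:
h = 36 (h = Pow(6, 2) = 36)
Function('Y')(L) = Mul(-3, Pow(L, -1))
Mul(Add(Function('Y')(-4), -200), Pow(Add(u, h), -1)) = Mul(Add(Mul(-3, Pow(-4, -1)), -200), Pow(Add(-64, 36), -1)) = Mul(Add(Mul(-3, Rational(-1, 4)), -200), Pow(-28, -1)) = Mul(Add(Rational(3, 4), -200), Rational(-1, 28)) = Mul(Rational(-797, 4), Rational(-1, 28)) = Rational(797, 112)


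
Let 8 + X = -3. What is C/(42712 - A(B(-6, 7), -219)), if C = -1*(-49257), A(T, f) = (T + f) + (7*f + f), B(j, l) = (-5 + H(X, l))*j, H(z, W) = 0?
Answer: 49257/44653 ≈ 1.1031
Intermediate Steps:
X = -11 (X = -8 - 3 = -11)
B(j, l) = -5*j (B(j, l) = (-5 + 0)*j = -5*j)
A(T, f) = T + 9*f (A(T, f) = (T + f) + 8*f = T + 9*f)
C = 49257
C/(42712 - A(B(-6, 7), -219)) = 49257/(42712 - (-5*(-6) + 9*(-219))) = 49257/(42712 - (30 - 1971)) = 49257/(42712 - 1*(-1941)) = 49257/(42712 + 1941) = 49257/44653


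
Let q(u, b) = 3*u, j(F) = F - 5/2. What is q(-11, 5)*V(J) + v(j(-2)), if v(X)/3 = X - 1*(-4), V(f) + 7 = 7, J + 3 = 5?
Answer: -3/2 ≈ -1.5000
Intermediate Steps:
J = 2 (J = -3 + 5 = 2)
V(f) = 0 (V(f) = -7 + 7 = 0)
j(F) = -5/2 + F (j(F) = F - 5*½ = F - 5/2 = -5/2 + F)
v(X) = 12 + 3*X (v(X) = 3*(X - 1*(-4)) = 3*(X + 4) = 3*(4 + X) = 12 + 3*X)
q(-11, 5)*V(J) + v(j(-2)) = (3*(-11))*0 + (12 + 3*(-5/2 - 2)) = -33*0 + (12 + 3*(-9/2)) = 0 + (12 - 27/2) = 0 - 3/2 = -3/2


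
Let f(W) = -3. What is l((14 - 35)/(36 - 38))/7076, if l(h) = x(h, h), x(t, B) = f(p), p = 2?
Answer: -3/7076 ≈ -0.00042397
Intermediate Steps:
x(t, B) = -3
l(h) = -3
l((14 - 35)/(36 - 38))/7076 = -3/7076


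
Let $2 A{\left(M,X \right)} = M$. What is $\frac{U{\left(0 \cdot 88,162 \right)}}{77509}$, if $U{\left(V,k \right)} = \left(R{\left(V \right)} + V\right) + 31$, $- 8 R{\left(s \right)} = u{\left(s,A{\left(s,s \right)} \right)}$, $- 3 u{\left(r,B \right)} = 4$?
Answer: $\frac{187}{465054} \approx 0.0004021$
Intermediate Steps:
$A{\left(M,X \right)} = \frac{M}{2}$
$u{\left(r,B \right)} = - \frac{4}{3}$ ($u{\left(r,B \right)} = \left(- \frac{1}{3}\right) 4 = - \frac{4}{3}$)
$R{\left(s \right)} = \frac{1}{6}$ ($R{\left(s \right)} = \left(- \frac{1}{8}\right) \left(- \frac{4}{3}\right) = \frac{1}{6}$)
$U{\left(V,k \right)} = \frac{187}{6} + V$ ($U{\left(V,k \right)} = \left(\frac{1}{6} + V\right) + 31 = \frac{187}{6} + V$)
$\frac{U{\left(0 \cdot 88,162 \right)}}{77509} = \frac{\frac{187}{6} + 0 \cdot 88}{77509} = \left(\frac{187}{6} + 0\right) \frac{1}{77509} = \frac{187}{6} \cdot \frac{1}{77509} = \frac{187}{465054}$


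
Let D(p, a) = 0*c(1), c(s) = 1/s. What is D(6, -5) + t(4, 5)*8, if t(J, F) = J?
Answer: 32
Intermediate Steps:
D(p, a) = 0 (D(p, a) = 0/1 = 0*1 = 0)
D(6, -5) + t(4, 5)*8 = 0 + 4*8 = 0 + 32 = 32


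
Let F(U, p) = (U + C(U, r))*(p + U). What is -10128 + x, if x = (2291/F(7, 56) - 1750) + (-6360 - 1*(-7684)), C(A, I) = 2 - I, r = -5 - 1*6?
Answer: -13295749/1260 ≈ -10552.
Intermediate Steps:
r = -11 (r = -5 - 6 = -11)
F(U, p) = (13 + U)*(U + p) (F(U, p) = (U + (2 - 1*(-11)))*(p + U) = (U + (2 + 11))*(U + p) = (U + 13)*(U + p) = (13 + U)*(U + p))
x = -534469/1260 (x = (2291/(7² + 13*7 + 13*56 + 7*56) - 1750) + (-6360 - 1*(-7684)) = (2291/(49 + 91 + 728 + 392) - 1750) + (-6360 + 7684) = (2291/1260 - 1750) + 1324 = -2202709/1260 + 1324 = -534469/1260 ≈ -424.18)
-10128 + x = -10128 - 534469/1260 = -13295749/1260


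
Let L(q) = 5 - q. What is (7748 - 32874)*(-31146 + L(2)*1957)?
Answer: 635059650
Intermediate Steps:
(7748 - 32874)*(-31146 + L(2)*1957) = (7748 - 32874)*(-31146 + (5 - 1*2)*1957) = -25126*(-31146 + (5 - 2)*1957) = -25126*(-31146 + 3*1957) = -25126*(-31146 + 5871) = -25126*(-25275) = 635059650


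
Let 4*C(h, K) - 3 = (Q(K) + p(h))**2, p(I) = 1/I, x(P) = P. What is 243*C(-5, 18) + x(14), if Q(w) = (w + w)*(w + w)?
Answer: 2550134447/25 ≈ 1.0201e+8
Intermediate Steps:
Q(w) = 4*w**2 (Q(w) = (2*w)*(2*w) = 4*w**2)
C(h, K) = 3/4 + (1/h + 4*K**2)**2/4 (C(h, K) = 3/4 + (4*K**2 + 1/h)**2/4 = 3/4 + (1/h + 4*K**2)**2/4)
243*C(-5, 18) + x(14) = 243*(3/4 + (1/4)*(1 + 4*(-5)*18**2)**2/(-5)**2) + 14 = 243*(3/4 + (1/4)*(1/25)*(1 + 4*(-5)*324)**2) + 14 = 243*(3/4 + (1/4)*(1/25)*(1 - 6480)**2) + 14 = 243*(3/4 + (1/4)*(1/25)*(-6479)**2) + 14 = 243*(3/4 + (1/4)*(1/25)*41977441) + 14 = 243*(3/4 + 41977441/100) + 14 = 243*(10494379/25) + 14 = 2550134097/25 + 14 = 2550134447/25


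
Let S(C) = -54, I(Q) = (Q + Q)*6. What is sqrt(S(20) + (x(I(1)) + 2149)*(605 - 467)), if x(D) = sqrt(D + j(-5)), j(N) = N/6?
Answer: sqrt(296508 + 23*sqrt(402)) ≈ 544.95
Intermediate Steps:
j(N) = N/6 (j(N) = N*(1/6) = N/6)
I(Q) = 12*Q (I(Q) = (2*Q)*6 = 12*Q)
x(D) = sqrt(-5/6 + D) (x(D) = sqrt(D + (1/6)*(-5)) = sqrt(D - 5/6) = sqrt(-5/6 + D))
sqrt(S(20) + (x(I(1)) + 2149)*(605 - 467)) = sqrt(-54 + (sqrt(-30 + 36*(12*1))/6 + 2149)*(605 - 467)) = sqrt(-54 + (sqrt(-30 + 36*12)/6 + 2149)*138) = sqrt(-54 + (sqrt(-30 + 432)/6 + 2149)*138) = sqrt(-54 + (sqrt(402)/6 + 2149)*138) = sqrt(-54 + (2149 + sqrt(402)/6)*138) = sqrt(-54 + (296562 + 23*sqrt(402))) = sqrt(296508 + 23*sqrt(402))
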